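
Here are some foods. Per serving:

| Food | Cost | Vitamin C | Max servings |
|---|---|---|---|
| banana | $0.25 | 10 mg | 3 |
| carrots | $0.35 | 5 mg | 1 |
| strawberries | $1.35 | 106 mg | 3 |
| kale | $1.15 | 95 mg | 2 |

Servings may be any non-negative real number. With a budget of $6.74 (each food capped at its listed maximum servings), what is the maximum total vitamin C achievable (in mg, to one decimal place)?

523.6 mg

Vitamin C per dollar: kale 82.61, strawberries 78.52, banana 40, carrots 14.29.
Take 2 servings of kale: spends $2.30, +190.0 mg vitamin C (running total 190.0 mg).
Take 3 servings of strawberries: spends $4.05, +318.0 mg vitamin C (running total 508.0 mg).
Take 1.56 servings of banana: spends $0.39, +15.6 mg vitamin C (running total 523.6 mg).
Greedy by best ratio exhausts the cost allowance optimally: 523.6 mg.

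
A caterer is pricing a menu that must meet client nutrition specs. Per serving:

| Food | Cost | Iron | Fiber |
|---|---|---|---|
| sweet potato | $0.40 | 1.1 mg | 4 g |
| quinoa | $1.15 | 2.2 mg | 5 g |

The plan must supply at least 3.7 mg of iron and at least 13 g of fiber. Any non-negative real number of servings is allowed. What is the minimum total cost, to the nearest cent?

$1.35

Two binding constraints pin down two serving amounts, so the optimal mix uses at most two foods. The candidates are each food alone (scaled to the tighter of iron/fiber) and each pair with both constraints tight.
sweet potato only: max(3.7/1.1, 13/4) = 3.364 servings → $1.35.
quinoa only: max(3.7/2.2, 13/5) = 2.6 servings → $2.99.
sweet potato + quinoa with both tight: 3.061 servings and 0.1515 servings → $1.40.
Cheapest feasible corner: $1.35.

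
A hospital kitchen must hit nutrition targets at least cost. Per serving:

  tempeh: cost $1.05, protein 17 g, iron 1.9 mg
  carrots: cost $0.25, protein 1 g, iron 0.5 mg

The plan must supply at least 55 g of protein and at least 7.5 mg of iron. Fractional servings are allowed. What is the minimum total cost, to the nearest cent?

Compare the cost at each extreme point of the feasible region.
tempeh only: max(55/17, 7.5/1.9) = 3.947 servings → $4.14.
carrots only: max(55/1, 7.5/0.5) = 55 servings → $13.75.
tempeh + carrots with both tight: 3.03 servings and 3.485 servings → $4.05.
The minimum over all feasible corners is $4.05.

$4.05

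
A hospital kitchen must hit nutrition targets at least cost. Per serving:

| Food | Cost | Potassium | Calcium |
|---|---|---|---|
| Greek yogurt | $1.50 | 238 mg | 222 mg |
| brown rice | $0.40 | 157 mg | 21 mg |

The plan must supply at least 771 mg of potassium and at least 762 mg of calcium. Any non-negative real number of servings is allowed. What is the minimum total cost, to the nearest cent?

$5.15

Greek yogurt only: max(771/238, 762/222) = 3.432 servings → $5.15.
brown rice only: max(771/157, 762/21) = 36.29 servings → $14.51.
Greek yogurt + brown rice with both targets exact would need a negative amount; discard.
Cheapest feasible corner: $5.15.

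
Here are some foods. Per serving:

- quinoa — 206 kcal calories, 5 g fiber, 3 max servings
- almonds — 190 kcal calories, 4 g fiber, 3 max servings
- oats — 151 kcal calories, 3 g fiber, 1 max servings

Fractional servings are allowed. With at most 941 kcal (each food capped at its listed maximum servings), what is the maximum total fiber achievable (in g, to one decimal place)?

Fiber per kcal: quinoa 0.02427, almonds 0.02105, oats 0.01987.
Take 3 servings of quinoa: uses 618 kcal, +15.0 g fiber (running total 15.0 g).
Take 1.7 servings of almonds: uses 323 kcal, +6.8 g fiber (running total 21.8 g).
Filling greedily by fiber-per-kcal is optimal for one linear limit, giving 21.8 g.

21.8 g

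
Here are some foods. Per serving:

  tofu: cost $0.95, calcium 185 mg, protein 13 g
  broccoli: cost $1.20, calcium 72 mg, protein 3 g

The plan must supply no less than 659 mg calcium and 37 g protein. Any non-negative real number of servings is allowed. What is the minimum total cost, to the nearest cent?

$3.38

An LP optimum is at a vertex; with two nutrient constraints at most two foods are used. Check each candidate.
tofu only: max(659/185, 37/13) = 3.562 servings → $3.38.
broccoli only: max(659/72, 37/3) = 12.33 servings → $14.80.
tofu + broccoli with both tight: 1.803 servings and 4.52 servings → $7.14.
Cheapest feasible corner: $3.38.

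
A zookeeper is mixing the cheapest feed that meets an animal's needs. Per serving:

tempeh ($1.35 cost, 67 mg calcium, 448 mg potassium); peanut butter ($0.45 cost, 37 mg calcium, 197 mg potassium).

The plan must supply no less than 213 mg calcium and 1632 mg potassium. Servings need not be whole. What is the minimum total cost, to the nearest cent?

$3.73

The cheapest plan sits at a corner of the feasible region — with two constraints it uses at most two foods.
tempeh only: max(213/67, 1632/448) = 3.643 servings → $4.92.
peanut butter only: max(213/37, 1632/197) = 8.284 servings → $3.73.
tempeh + peanut butter: the both-tight solution has a negative serving — not a feasible corner.
So the least-cost plan costs $3.73.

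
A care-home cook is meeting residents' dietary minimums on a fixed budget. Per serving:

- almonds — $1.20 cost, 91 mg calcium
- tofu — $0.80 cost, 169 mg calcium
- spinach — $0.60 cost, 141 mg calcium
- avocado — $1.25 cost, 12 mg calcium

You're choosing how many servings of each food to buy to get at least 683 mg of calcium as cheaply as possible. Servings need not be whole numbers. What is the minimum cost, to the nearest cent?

$2.91

Cost per mg of calcium: spinach $0.0043, tofu $0.0047, almonds $0.0132, avocado $0.1042.
With no serving limits, use only spinach: 683 mg / 141 mg = 4.844 servings × $0.60 = $2.91.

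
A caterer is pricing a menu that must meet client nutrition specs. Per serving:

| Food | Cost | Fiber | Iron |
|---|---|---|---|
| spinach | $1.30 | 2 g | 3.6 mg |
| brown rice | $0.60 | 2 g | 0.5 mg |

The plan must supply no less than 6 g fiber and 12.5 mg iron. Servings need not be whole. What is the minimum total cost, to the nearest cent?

$4.51

An LP optimum is at a vertex; with two nutrient constraints at most two foods are used. Check each candidate.
spinach only: max(6/2, 12.5/3.6) = 3.472 servings → $4.51.
brown rice only: max(6/2, 12.5/0.5) = 25 servings → $15.00.
spinach + brown rice with both targets exact would need a negative amount; discard.
So the least-cost plan costs $4.51.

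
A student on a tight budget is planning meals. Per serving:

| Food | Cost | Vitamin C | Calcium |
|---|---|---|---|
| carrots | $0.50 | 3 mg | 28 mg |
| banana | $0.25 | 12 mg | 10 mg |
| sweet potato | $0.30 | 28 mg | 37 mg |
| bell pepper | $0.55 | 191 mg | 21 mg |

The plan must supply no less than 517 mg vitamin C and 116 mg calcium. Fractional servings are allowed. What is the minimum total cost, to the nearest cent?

$1.87

A basic optimal solution has at most two foods positive. Try each food alone and each pair with both targets met exactly.
carrots only: max(517/3, 116/28) = 172.3 servings → $86.17.
banana only: max(517/12, 116/10) = 43.08 servings → $10.77.
sweet potato only: max(517/28, 116/37) = 18.46 servings → $5.54.
bell pepper only: max(517/191, 116/21) = 5.524 servings → $3.04.
carrots + banana: intersection lies outside the first quadrant.
carrots + sweet potato: the both-tight solution has a negative serving — not a feasible corner.
carrots + bell pepper with both tight: 2.138 servings and 2.673 servings → $2.54.
banana + sweet potato with both targets exact would need a negative amount; discard.
banana + bell pepper with both tight: 6.815 servings and 2.279 servings → $2.96.
sweet potato + bell pepper with both tight: 1.744 servings and 2.451 servings → $1.87.
Cheapest feasible corner: $1.87.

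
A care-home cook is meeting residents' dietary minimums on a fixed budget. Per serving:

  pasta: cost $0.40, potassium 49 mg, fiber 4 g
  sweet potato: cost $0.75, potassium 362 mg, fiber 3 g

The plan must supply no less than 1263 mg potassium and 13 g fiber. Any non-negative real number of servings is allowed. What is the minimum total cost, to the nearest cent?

Compare the cost at each extreme point of the feasible region.
pasta only: max(1263/49, 13/4) = 25.78 servings → $10.31.
sweet potato only: max(1263/362, 13/3) = 4.333 servings → $3.25.
pasta + sweet potato with both tight: 0.7048 servings and 3.394 servings → $2.83.
So the least-cost plan costs $2.83.

$2.83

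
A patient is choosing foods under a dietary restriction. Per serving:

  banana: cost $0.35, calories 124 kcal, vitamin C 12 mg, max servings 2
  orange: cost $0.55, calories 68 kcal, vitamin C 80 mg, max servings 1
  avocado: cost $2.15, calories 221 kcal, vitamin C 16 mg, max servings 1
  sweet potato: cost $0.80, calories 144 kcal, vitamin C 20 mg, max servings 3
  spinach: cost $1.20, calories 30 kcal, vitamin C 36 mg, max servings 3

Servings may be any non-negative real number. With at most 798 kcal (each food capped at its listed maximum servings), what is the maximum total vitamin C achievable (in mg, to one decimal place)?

268.1 mg

Vitamin C per kcal: spinach 1.2, orange 1.176, sweet potato 0.1389, banana 0.09677, avocado 0.0724.
Take 3 servings of spinach: uses 90 kcal, +108.0 mg vitamin C (running total 108.0 mg).
Take 1 serving of orange: uses 68 kcal, +80.0 mg vitamin C (running total 188.0 mg).
Take 3 servings of sweet potato: uses 432 kcal, +60.0 mg vitamin C (running total 248.0 mg).
Take 1.677 servings of banana: uses 208 kcal, +20.1 mg vitamin C (running total 268.1 mg).
Greedy by best ratio exhausts the calories allowance optimally: 268.1 mg.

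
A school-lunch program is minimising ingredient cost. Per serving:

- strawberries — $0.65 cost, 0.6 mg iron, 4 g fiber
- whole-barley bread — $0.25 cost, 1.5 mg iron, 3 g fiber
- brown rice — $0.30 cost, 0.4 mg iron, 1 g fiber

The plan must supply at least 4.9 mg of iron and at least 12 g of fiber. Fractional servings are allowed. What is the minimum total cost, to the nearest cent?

The cheapest plan sits at a corner of the feasible region — with two constraints it uses at most two foods.
strawberries only: max(4.9/0.6, 12/4) = 8.167 servings → $5.31.
whole-barley bread only: max(4.9/1.5, 12/3) = 4 servings → $1.00.
brown rice only: max(4.9/0.4, 12/1) = 12.25 servings → $3.67.
strawberries + whole-barley bread with both tight: 0.7857 servings and 2.952 servings → $1.25.
strawberries + brown rice: the both-tight solution has a negative serving — not a feasible corner.
whole-barley bread + brown rice with both tight: 0.3333 servings and 11 servings → $3.38.
Cheapest feasible corner: $1.00.

$1.00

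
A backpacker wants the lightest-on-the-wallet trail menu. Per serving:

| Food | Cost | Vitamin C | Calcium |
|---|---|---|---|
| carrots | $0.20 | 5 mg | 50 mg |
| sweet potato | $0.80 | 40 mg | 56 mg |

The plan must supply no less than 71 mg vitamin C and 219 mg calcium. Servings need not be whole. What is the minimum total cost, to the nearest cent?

An LP optimum is at a vertex; with two nutrient constraints at most two foods are used. Check each candidate.
carrots only: max(71/5, 219/50) = 14.2 servings → $2.84.
sweet potato only: max(71/40, 219/56) = 3.911 servings → $3.13.
carrots + sweet potato with both tight: 2.781 servings and 1.427 servings → $1.70.
The minimum over all feasible corners is $1.70.

$1.70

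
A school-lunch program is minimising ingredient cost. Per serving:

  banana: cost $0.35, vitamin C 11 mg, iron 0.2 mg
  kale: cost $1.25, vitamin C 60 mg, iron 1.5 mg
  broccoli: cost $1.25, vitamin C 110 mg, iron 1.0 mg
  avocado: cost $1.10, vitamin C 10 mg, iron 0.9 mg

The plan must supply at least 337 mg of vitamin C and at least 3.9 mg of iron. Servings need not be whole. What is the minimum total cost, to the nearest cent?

With two linear requirements the optimum uses one or two foods; enumerate the corners.
banana only: max(337/11, 3.9/0.2) = 30.64 servings → $10.72.
kale only: max(337/60, 3.9/1.5) = 5.617 servings → $7.02.
broccoli only: max(337/110, 3.9/1.0) = 3.9 servings → $4.88.
avocado only: max(337/10, 3.9/0.9) = 33.7 servings → $37.07.
banana + kale with both targets exact would need a negative amount; discard.
banana + broccoli with both tight: 8.364 servings and 2.227 servings → $5.71.
banana + avocado with both targets exact would need a negative amount; discard.
kale + broccoli with both tight: 0.8762 servings and 2.586 servings → $4.33.
kale + avocado with both targets exact would need a negative amount; discard.
broccoli + avocado with both tight: 2.97 servings and 1.034 servings → $4.85.
Cheapest feasible corner: $4.33.

$4.33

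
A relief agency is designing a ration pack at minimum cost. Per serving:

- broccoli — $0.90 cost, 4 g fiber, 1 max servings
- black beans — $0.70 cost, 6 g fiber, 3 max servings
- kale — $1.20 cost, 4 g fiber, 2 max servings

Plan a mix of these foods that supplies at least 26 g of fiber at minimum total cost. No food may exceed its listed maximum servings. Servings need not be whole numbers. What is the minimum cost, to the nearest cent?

Cost per g of fiber: black beans $0.1167, broccoli $0.2250, kale $0.3000.
Take 3 servings of black beans: +18.0 g fiber for $2.10 (total $2.10, still need 8.0 g).
Take 1 serving of broccoli: +4.0 g fiber for $0.90 (total $3.00, still need 4.0 g).
Take 1 serving of kale: +4.0 g fiber for $1.20 (total $4.20, still need 0.0 g).
Greedy by cheapest-per-g is optimal for a single linear constraint, so the minimum cost is $4.20.

$4.20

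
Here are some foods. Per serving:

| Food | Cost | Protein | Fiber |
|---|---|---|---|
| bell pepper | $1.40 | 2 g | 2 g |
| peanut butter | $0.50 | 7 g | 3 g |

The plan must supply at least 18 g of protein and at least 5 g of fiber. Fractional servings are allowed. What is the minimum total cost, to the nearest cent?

$1.29

For a min-cost LP with two ≥-constraints, a basic feasible solution has at most two positive variables.
bell pepper only: max(18/2, 5/2) = 9 servings → $12.60.
peanut butter only: max(18/7, 5/3) = 2.571 servings → $1.29.
bell pepper + peanut butter: the both-tight solution has a negative serving — not a feasible corner.
Cheapest feasible corner: $1.29.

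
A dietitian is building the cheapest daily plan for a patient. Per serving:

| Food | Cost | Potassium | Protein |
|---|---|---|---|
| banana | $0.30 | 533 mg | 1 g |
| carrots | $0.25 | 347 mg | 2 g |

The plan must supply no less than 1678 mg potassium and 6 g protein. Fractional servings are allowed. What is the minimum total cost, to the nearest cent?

$1.06

Minimising a linear cost over {potassium ≥ 1678, protein ≥ 6, servings ≥ 0} — the optimum is at a vertex, using one or two foods.
banana only: max(1678/533, 6/1) = 6 servings → $1.80.
carrots only: max(1678/347, 6/2) = 4.836 servings → $1.21.
banana + carrots with both tight: 1.772 servings and 2.114 servings → $1.06.
The minimum over all feasible corners is $1.06.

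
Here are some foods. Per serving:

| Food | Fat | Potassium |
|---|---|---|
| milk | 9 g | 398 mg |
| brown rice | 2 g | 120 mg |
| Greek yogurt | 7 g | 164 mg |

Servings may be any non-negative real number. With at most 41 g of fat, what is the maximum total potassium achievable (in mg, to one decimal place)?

2460.0 mg

Potassium per g fat: brown rice 60, milk 44.22, Greek yogurt 23.43.
With no serving limits, spend the whole fat allowance on brown rice: 41 g / 2 g × 120 mg = 2460.0 mg.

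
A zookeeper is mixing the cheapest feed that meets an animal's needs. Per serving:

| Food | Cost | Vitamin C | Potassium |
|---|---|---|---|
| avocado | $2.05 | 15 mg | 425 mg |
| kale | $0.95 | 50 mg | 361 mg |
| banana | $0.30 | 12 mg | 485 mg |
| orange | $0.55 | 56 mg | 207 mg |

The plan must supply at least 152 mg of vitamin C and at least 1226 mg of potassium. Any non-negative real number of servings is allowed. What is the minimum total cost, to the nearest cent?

Check every corner: each single food scaled to meet both minima, and each pair solved so both constraints bind.
avocado only: max(152/15, 1226/425) = 10.13 servings → $20.77.
kale only: max(152/50, 1226/361) = 3.396 servings → $3.23.
banana only: max(152/12, 1226/485) = 12.67 servings → $3.80.
orange only: max(152/56, 1226/207) = 5.923 servings → $3.26.
avocado + kale with both tight: 0.4059 servings and 2.918 servings → $3.60.
avocado + banana: the both-tight solution has a negative serving — not a feasible corner.
avocado + orange with both tight: 1.797 servings and 2.233 servings → $4.91.
kale + banana with both tight: 2.963 servings and 0.3227 servings → $2.91.
kale + orange: the both-tight solution has a negative serving — not a feasible corner.
banana + orange with both tight: 1.507 servings and 2.391 servings → $1.77.
So the least-cost plan costs $1.77.

$1.77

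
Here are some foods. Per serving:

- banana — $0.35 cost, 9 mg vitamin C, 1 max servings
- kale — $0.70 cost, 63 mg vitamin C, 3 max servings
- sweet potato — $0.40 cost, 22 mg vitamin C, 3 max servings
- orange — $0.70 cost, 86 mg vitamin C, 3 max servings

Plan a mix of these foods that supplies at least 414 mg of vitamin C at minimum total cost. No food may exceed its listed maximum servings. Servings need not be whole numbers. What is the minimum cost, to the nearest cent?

$3.83

Cost per mg of vitamin C: orange $0.0081, kale $0.0111, sweet potato $0.0182, banana $0.0389.
Take 3 servings of orange: +258.0 mg vitamin C for $2.10 (total $2.10, still need 156.0 mg).
Take 2.476 servings of kale: +156.0 mg vitamin C for $1.73 (total $3.83, still need 0.0 mg).
Filling from the cheapest source first is optimal under one linear minimum: $3.83.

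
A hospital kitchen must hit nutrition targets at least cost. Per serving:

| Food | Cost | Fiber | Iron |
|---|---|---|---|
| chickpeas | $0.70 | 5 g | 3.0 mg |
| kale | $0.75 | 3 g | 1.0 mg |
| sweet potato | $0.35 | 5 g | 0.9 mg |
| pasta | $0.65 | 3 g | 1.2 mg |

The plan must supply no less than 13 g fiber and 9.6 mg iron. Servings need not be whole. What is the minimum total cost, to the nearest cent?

$2.24

An LP optimum is at a vertex; with two nutrient constraints at most two foods are used. Check each candidate.
chickpeas only: max(13/5, 9.6/3.0) = 3.2 servings → $2.24.
kale only: max(13/3, 9.6/1.0) = 9.6 servings → $7.20.
sweet potato only: max(13/5, 9.6/0.9) = 10.67 servings → $3.73.
pasta only: max(13/3, 9.6/1.2) = 8 servings → $5.20.
chickpeas + kale with both targets exact would need a negative amount; discard.
chickpeas + sweet potato: intersection lies outside the first quadrant.
chickpeas + pasta: the both-tight solution has a negative serving — not a feasible corner.
kale + sweet potato with both targets exact would need a negative amount; discard.
kale + pasta: the both-tight solution has a negative serving — not a feasible corner.
sweet potato + pasta: intersection lies outside the first quadrant.
The minimum over all feasible corners is $2.24.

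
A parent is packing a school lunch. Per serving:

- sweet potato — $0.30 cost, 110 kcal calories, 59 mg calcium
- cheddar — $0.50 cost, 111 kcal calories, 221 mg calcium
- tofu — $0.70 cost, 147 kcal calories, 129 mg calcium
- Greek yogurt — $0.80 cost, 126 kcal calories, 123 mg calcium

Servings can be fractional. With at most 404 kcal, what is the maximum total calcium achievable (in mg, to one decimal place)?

Calcium per kcal: cheddar 1.991, Greek yogurt 0.9762, tofu 0.8776, sweet potato 0.5364.
With no serving limits, spend the whole calories allowance on cheddar: 404 kcal / 111 kcal × 221 mg = 804.4 mg.

804.4 mg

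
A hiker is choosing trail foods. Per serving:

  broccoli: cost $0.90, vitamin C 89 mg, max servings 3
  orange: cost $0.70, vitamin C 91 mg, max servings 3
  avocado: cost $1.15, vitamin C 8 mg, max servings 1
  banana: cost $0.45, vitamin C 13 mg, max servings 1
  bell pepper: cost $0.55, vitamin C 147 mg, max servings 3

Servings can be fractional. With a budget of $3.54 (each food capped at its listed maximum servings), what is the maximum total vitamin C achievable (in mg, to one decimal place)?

686.7 mg

Vitamin C per dollar: bell pepper 267.3, orange 130, broccoli 98.89, banana 28.89, avocado 6.957.
Take 3 servings of bell pepper: spends $1.65, +441.0 mg vitamin C (running total 441.0 mg).
Take 2.7 servings of orange: spends $1.89, +245.7 mg vitamin C (running total 686.7 mg).
Filling greedily by vitamin C-per-dollar is optimal for one linear limit, giving 686.7 mg.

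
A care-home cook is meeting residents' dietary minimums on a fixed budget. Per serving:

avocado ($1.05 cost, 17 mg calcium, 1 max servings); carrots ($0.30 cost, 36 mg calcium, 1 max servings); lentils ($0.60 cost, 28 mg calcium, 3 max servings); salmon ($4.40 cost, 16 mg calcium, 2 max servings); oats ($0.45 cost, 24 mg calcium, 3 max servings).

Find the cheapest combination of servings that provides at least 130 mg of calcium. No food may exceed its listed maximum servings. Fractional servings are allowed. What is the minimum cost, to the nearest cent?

Cost per mg of calcium: carrots $0.0083, oats $0.0187, lentils $0.0214, avocado $0.0618, salmon $0.2750.
Take 1 serving of carrots: +36.0 mg calcium for $0.30 (total $0.30, still need 94.0 mg).
Take 3 servings of oats: +72.0 mg calcium for $1.35 (total $1.65, still need 22.0 mg).
Take 0.7857 servings of lentils: +22.0 mg calcium for $0.47 (total $2.12, still need 0.0 mg).
Greedy by cheapest-per-mg is optimal for a single linear constraint, so the minimum cost is $2.12.

$2.12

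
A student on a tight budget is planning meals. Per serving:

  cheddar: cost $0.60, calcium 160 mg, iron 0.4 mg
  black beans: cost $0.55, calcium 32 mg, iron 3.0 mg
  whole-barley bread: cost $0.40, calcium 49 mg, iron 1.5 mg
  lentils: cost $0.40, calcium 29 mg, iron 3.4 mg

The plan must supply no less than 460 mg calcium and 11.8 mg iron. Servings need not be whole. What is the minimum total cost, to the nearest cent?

At the optimum either one food covers both requirements or two foods hit both targets exactly; no other combination can be cheaper.
cheddar only: max(460/160, 11.8/0.4) = 29.5 servings → $17.70.
black beans only: max(460/32, 11.8/3.0) = 14.38 servings → $7.91.
whole-barley bread only: max(460/49, 11.8/1.5) = 9.388 servings → $3.76.
lentils only: max(460/29, 11.8/3.4) = 15.86 servings → $6.34.
cheddar + black beans with both tight: 2.146 servings and 3.647 servings → $3.29.
cheddar + whole-barley bread with both tight: 0.5073 servings and 7.731 servings → $3.40.
cheddar + lentils with both tight: 2.295 servings and 3.201 servings → $2.66.
black beans + whole-barley bread: intersection lies outside the first quadrant.
black beans + lentils: intersection lies outside the first quadrant.
whole-barley bread + lentils: intersection lies outside the first quadrant.
Cheapest feasible corner: $2.66.

$2.66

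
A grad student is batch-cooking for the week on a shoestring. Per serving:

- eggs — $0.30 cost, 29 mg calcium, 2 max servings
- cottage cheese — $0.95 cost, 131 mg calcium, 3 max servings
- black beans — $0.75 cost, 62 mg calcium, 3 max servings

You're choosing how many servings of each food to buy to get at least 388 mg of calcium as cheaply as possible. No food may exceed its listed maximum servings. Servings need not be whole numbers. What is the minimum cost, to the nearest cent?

Cost per mg of calcium: cottage cheese $0.0073, eggs $0.0103, black beans $0.0121.
Take 2.962 servings of cottage cheese: +388.0 mg calcium for $2.81 (total $2.81, still need 0.0 mg).
Greedy by cheapest-per-mg is optimal for a single linear constraint, so the minimum cost is $2.81.

$2.81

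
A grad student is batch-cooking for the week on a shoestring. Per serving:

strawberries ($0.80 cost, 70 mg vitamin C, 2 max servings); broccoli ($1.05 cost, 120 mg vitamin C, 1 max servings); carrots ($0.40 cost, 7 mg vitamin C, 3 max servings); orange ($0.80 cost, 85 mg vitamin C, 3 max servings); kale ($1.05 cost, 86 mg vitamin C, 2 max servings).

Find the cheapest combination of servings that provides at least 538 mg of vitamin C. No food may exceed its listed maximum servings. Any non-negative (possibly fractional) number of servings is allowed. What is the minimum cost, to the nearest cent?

Cost per mg of vitamin C: broccoli $0.0088, orange $0.0094, strawberries $0.0114, kale $0.0122, carrots $0.0571.
Take 1 serving of broccoli: +120.0 mg vitamin C for $1.05 (total $1.05, still need 418.0 mg).
Take 3 servings of orange: +255.0 mg vitamin C for $2.40 (total $3.45, still need 163.0 mg).
Take 2 servings of strawberries: +140.0 mg vitamin C for $1.60 (total $5.05, still need 23.0 mg).
Take 0.2674 servings of kale: +23.0 mg vitamin C for $0.28 (total $5.33, still need 0.0 mg).
Filling from the cheapest source first is optimal under one linear minimum: $5.33.

$5.33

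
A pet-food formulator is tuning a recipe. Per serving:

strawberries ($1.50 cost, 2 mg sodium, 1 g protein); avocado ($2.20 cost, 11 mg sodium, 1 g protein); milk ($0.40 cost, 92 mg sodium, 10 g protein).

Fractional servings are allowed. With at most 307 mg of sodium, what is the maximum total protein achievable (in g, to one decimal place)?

Protein per mg sodium: strawberries 0.5, milk 0.1087, avocado 0.09091.
With no serving limits, spend the whole sodium allowance on strawberries: 307 mg / 2 mg × 1 g = 153.5 g.

153.5 g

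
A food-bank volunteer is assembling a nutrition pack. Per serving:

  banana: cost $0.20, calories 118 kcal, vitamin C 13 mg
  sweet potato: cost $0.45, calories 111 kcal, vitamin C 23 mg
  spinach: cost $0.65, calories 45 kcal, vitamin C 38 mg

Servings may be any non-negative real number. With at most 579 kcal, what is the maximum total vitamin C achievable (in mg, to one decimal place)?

488.9 mg

Vitamin C per kcal: spinach 0.8444, sweet potato 0.2072, banana 0.1102.
With no serving limits, spend the whole calories allowance on spinach: 579 kcal / 45 kcal × 38 mg = 488.9 mg.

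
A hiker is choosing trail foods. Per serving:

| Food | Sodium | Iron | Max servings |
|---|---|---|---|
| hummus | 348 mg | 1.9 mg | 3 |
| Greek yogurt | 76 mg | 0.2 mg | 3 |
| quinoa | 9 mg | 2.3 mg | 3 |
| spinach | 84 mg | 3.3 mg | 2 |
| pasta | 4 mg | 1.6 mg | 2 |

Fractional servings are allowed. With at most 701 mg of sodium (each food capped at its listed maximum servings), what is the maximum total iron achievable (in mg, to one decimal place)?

Iron per mg sodium: pasta 0.4, quinoa 0.2556, spinach 0.03929, hummus 0.00546, Greek yogurt 0.002632.
Take 2 servings of pasta: uses 8 mg sodium, +3.2 mg iron (running total 3.2 mg).
Take 3 servings of quinoa: uses 27 mg sodium, +6.9 mg iron (running total 10.1 mg).
Take 2 servings of spinach: uses 168 mg sodium, +6.6 mg iron (running total 16.7 mg).
Take 1.431 servings of hummus: uses 498 mg sodium, +2.7 mg iron (running total 19.4 mg).
Greedy by best ratio exhausts the sodium allowance optimally: 19.4 mg.

19.4 mg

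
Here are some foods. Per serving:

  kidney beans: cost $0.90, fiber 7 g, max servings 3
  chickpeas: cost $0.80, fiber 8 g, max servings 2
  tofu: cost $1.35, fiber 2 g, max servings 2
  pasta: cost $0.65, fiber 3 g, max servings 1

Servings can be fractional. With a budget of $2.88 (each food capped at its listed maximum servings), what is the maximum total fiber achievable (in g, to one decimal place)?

Fiber per dollar: chickpeas 10, kidney beans 7.778, pasta 4.615, tofu 1.481.
Take 2 servings of chickpeas: spends $1.60, +16.0 g fiber (running total 16.0 g).
Take 1.422 servings of kidney beans: spends $1.28, +10.0 g fiber (running total 26.0 g).
Greedy by best ratio exhausts the cost allowance optimally: 26.0 g.

26.0 g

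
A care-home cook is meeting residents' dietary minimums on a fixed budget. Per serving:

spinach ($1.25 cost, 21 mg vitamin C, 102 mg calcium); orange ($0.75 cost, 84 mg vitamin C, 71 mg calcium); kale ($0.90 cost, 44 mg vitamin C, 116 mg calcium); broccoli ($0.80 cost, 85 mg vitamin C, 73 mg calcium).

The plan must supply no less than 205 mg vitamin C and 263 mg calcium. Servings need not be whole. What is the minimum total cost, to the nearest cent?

$2.41

spinach only: max(205/21, 263/102) = 9.762 servings → $12.20.
orange only: max(205/84, 263/71) = 3.704 servings → $2.78.
kale only: max(205/44, 263/116) = 4.659 servings → $4.19.
broccoli only: max(205/85, 263/73) = 3.603 servings → $2.88.
spinach + orange with both tight: 1.065 servings and 2.174 servings → $2.96.
spinach + kale with both targets exact would need a negative amount; discard.
spinach + broccoli with both tight: 1.035 servings and 2.156 servings → $3.02.
orange + kale with both tight: 1.844 servings and 1.139 servings → $2.41.
orange + broccoli with both targets exact would need a negative amount; discard.
kale + broccoli with both tight: 1.112 servings and 1.836 servings → $2.47.
Cheapest feasible corner: $2.41.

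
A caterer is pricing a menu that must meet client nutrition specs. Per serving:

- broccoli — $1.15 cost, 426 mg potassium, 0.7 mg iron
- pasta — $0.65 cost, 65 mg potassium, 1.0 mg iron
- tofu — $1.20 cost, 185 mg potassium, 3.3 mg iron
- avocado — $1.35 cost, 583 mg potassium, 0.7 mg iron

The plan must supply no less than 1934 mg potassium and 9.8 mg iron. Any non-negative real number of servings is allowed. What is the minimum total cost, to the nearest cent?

Compare the cost at each extreme point of the feasible region.
broccoli only: max(1934/426, 9.8/0.7) = 14 servings → $16.10.
pasta only: max(1934/65, 9.8/1.0) = 29.75 servings → $19.34.
tofu only: max(1934/185, 9.8/3.3) = 10.45 servings → $12.54.
avocado only: max(1934/583, 9.8/0.7) = 14 servings → $18.90.
broccoli + pasta with both tight: 3.409 servings and 7.414 servings → $8.74.
broccoli + tofu with both tight: 3.58 servings and 2.21 servings → $6.77.
broccoli + avocado: intersection lies outside the first quadrant.
pasta + tofu: the both-tight solution has a negative serving — not a feasible corner.
pasta + avocado with both tight: 8.111 servings and 2.413 servings → $8.53.
tofu + avocado with both tight: 2.43 servings and 2.546 servings → $6.35.
The minimum over all feasible corners is $6.35.

$6.35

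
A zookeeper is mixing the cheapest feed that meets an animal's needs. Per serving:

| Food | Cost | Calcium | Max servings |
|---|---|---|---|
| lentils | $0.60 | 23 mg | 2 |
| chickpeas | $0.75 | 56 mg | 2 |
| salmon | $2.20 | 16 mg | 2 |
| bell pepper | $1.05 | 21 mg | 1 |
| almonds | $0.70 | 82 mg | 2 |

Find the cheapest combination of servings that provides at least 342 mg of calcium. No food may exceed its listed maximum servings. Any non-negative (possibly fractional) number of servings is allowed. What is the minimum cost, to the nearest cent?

Cost per mg of calcium: almonds $0.0085, chickpeas $0.0134, lentils $0.0261, bell pepper $0.0500, salmon $0.1375.
Take 2 servings of almonds: +164.0 mg calcium for $1.40 (total $1.40, still need 178.0 mg).
Take 2 servings of chickpeas: +112.0 mg calcium for $1.50 (total $2.90, still need 66.0 mg).
Take 2 servings of lentils: +46.0 mg calcium for $1.20 (total $4.10, still need 20.0 mg).
Take 0.9524 servings of bell pepper: +20.0 mg calcium for $1.00 (total $5.10, still need 0.0 mg).
Filling from the cheapest source first is optimal under one linear minimum: $5.10.

$5.10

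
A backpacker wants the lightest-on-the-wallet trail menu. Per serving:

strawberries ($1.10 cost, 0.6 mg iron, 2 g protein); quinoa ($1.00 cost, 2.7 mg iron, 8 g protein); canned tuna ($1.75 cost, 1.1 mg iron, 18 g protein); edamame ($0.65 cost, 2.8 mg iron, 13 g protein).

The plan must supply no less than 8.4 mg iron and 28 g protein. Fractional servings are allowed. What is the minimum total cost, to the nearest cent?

Compare the cost at each extreme point of the feasible region.
strawberries only: max(8.4/0.6, 28/2) = 14 servings → $15.40.
quinoa only: max(8.4/2.7, 28/8) = 3.5 servings → $3.50.
canned tuna only: max(8.4/1.1, 28/18) = 7.636 servings → $13.36.
edamame only: max(8.4/2.8, 28/13) = 3 servings → $1.95.
strawberries + quinoa with both tight: 14 servings and 0 servings → $15.40.
strawberries + canned tuna with both tight: 14 servings and 0 servings → $15.40.
strawberries + edamame with both tight: 14 servings and 0 servings → $15.40.
quinoa + canned tuna with both tight: 3.025 servings and 0.2111 servings → $3.39.
quinoa + edamame with both tight: 2.425 servings and 0.6614 servings → $2.86.
canned tuna + edamame with both targets exact would need a negative amount; discard.
Cheapest feasible corner: $1.95.

$1.95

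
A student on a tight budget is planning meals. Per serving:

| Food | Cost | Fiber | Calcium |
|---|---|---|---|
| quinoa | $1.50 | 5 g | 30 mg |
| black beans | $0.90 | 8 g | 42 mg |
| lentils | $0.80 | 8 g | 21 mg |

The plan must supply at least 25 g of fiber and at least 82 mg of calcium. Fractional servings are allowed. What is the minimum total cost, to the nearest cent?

This is a tiny linear program; its minimum lies at a vertex of the feasible set. List the vertices and price them.
quinoa only: max(25/5, 82/30) = 5 servings → $7.50.
black beans only: max(25/8, 82/42) = 3.125 servings → $2.81.
lentils only: max(25/8, 82/21) = 3.905 servings → $3.12.
quinoa + black beans: intersection lies outside the first quadrant.
quinoa + lentils with both tight: 0.9704 servings and 2.519 servings → $3.47.
black beans + lentils with both tight: 0.7798 servings and 2.345 servings → $2.58.
The minimum over all feasible corners is $2.58.

$2.58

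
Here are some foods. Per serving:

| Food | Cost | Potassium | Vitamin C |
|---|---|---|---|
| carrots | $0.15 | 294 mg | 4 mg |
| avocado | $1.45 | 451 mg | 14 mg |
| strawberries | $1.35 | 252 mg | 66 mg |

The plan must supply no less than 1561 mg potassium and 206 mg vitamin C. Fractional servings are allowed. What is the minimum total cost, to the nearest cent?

$4.40

A basic optimal solution has at most two foods positive. Try each food alone and each pair with both targets met exactly.
carrots only: max(1561/294, 206/4) = 51.5 servings → $7.72.
avocado only: max(1561/451, 206/14) = 14.71 servings → $21.34.
strawberries only: max(1561/252, 206/66) = 6.194 servings → $8.36.
carrots + avocado: the both-tight solution has a negative serving — not a feasible corner.
carrots + strawberries with both tight: 2.779 servings and 2.953 servings → $4.40.
avocado + strawberries with both tight: 1.948 servings and 2.708 servings → $6.48.
The minimum over all feasible corners is $4.40.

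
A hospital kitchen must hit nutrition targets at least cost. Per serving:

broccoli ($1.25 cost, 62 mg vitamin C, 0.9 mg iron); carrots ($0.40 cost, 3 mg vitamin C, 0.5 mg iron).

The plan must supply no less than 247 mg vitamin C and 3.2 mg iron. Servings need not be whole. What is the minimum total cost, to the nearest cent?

$4.98

broccoli only: max(247/62, 3.2/0.9) = 3.984 servings → $4.98.
carrots only: max(247/3, 3.2/0.5) = 82.33 servings → $32.93.
broccoli + carrots with both targets exact would need a negative amount; discard.
The minimum over all feasible corners is $4.98.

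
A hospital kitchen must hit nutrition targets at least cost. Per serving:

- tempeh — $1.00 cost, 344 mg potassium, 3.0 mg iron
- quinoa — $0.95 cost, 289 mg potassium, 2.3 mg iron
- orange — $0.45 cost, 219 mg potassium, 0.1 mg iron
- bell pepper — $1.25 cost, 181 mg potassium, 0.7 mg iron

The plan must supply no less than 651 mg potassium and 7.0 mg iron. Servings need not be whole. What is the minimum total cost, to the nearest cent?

$2.33

A basic optimal solution has at most two foods positive. Try each food alone and each pair with both targets met exactly.
tempeh only: max(651/344, 7.0/3.0) = 2.333 servings → $2.33.
quinoa only: max(651/289, 7.0/2.3) = 3.043 servings → $2.89.
orange only: max(651/219, 7.0/0.1) = 70 servings → $31.50.
bell pepper only: max(651/181, 7.0/0.7) = 10 servings → $12.50.
tempeh + quinoa with both targets exact would need a negative amount; discard.
tempeh + orange: the both-tight solution has a negative serving — not a feasible corner.
tempeh + bell pepper with both targets exact would need a negative amount; discard.
quinoa + orange: intersection lies outside the first quadrant.
quinoa + bell pepper: the both-tight solution has a negative serving — not a feasible corner.
orange + bell pepper with both targets exact would need a negative amount; discard.
The minimum over all feasible corners is $2.33.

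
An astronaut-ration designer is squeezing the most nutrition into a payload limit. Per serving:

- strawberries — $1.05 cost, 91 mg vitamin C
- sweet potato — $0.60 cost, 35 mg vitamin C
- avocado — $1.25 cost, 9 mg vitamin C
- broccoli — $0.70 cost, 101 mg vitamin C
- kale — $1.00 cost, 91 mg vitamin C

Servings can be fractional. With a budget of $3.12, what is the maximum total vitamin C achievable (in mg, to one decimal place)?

450.2 mg

Vitamin C per dollar: broccoli 144.3, kale 91, strawberries 86.67, sweet potato 58.33, avocado 7.2.
With no serving limits, spend the whole cost allowance on broccoli: $3.12 / $0.70 × 101 mg = 450.2 mg.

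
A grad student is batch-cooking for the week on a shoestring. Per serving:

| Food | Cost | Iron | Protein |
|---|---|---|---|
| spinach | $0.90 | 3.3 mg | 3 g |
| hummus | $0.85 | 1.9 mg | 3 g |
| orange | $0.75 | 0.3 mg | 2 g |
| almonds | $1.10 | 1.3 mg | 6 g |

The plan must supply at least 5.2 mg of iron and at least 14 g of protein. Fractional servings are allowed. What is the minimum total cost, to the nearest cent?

$2.85

Check every corner: each single food scaled to meet both minima, and each pair solved so both constraints bind.
spinach only: max(5.2/3.3, 14/3) = 4.667 servings → $4.20.
hummus only: max(5.2/1.9, 14/3) = 4.667 servings → $3.97.
orange only: max(5.2/0.3, 14/2) = 17.33 servings → $13.00.
almonds only: max(5.2/1.3, 14/6) = 4 servings → $4.40.
spinach + hummus: intersection lies outside the first quadrant.
spinach + orange with both tight: 1.088 servings and 5.368 servings → $5.01.
spinach + almonds with both tight: 0.8176 servings and 1.925 servings → $2.85.
hummus + orange with both tight: 2.138 servings and 3.793 servings → $4.66.
hummus + almonds with both tight: 1.733 servings and 1.467 servings → $3.09.
orange + almonds: intersection lies outside the first quadrant.
The minimum over all feasible corners is $2.85.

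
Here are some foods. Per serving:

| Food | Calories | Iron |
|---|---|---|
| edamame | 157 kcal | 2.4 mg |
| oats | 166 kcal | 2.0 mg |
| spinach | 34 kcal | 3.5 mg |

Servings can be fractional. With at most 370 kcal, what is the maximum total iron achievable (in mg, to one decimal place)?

38.1 mg

Iron per kcal: spinach 0.1029, edamame 0.01529, oats 0.01205.
With no serving limits, spend the whole calories allowance on spinach: 370 kcal / 34 kcal × 3.5 mg = 38.1 mg.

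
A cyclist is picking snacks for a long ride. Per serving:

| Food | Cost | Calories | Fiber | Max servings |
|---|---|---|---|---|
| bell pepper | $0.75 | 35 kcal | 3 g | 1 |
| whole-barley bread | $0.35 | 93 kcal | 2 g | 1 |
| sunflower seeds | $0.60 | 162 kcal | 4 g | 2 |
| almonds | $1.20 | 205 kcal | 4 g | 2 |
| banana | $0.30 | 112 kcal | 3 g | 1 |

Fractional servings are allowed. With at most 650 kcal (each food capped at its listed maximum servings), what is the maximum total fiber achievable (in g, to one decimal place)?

17.7 g

Fiber per kcal: bell pepper 0.08571, banana 0.02679, sunflower seeds 0.02469, whole-barley bread 0.02151, almonds 0.01951.
Take 1 serving of bell pepper: uses 35 kcal, +3.0 g fiber (running total 3.0 g).
Take 1 serving of banana: uses 112 kcal, +3.0 g fiber (running total 6.0 g).
Take 2 servings of sunflower seeds: uses 324 kcal, +8.0 g fiber (running total 14.0 g).
Take 1 serving of whole-barley bread: uses 93 kcal, +2.0 g fiber (running total 16.0 g).
Take 0.4195 servings of almonds: uses 86 kcal, +1.7 g fiber (running total 17.7 g).
Filling greedily by fiber-per-kcal is optimal for one linear limit, giving 17.7 g.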